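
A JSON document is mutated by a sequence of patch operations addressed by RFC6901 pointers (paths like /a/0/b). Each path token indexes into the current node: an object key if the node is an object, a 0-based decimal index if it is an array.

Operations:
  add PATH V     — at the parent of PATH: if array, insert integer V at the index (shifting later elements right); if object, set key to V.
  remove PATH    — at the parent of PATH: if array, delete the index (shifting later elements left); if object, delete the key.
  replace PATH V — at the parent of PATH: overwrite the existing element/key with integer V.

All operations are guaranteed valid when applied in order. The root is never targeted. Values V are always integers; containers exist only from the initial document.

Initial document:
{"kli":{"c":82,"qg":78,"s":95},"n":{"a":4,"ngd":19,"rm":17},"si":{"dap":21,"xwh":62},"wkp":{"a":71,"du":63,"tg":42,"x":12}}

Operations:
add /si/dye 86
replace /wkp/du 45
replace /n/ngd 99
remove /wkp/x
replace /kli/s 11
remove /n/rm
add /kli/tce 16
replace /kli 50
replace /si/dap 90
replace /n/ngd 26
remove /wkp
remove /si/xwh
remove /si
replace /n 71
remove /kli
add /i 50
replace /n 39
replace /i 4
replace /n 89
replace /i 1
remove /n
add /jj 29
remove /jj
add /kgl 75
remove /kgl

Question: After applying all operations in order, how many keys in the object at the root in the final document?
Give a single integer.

After op 1 (add /si/dye 86): {"kli":{"c":82,"qg":78,"s":95},"n":{"a":4,"ngd":19,"rm":17},"si":{"dap":21,"dye":86,"xwh":62},"wkp":{"a":71,"du":63,"tg":42,"x":12}}
After op 2 (replace /wkp/du 45): {"kli":{"c":82,"qg":78,"s":95},"n":{"a":4,"ngd":19,"rm":17},"si":{"dap":21,"dye":86,"xwh":62},"wkp":{"a":71,"du":45,"tg":42,"x":12}}
After op 3 (replace /n/ngd 99): {"kli":{"c":82,"qg":78,"s":95},"n":{"a":4,"ngd":99,"rm":17},"si":{"dap":21,"dye":86,"xwh":62},"wkp":{"a":71,"du":45,"tg":42,"x":12}}
After op 4 (remove /wkp/x): {"kli":{"c":82,"qg":78,"s":95},"n":{"a":4,"ngd":99,"rm":17},"si":{"dap":21,"dye":86,"xwh":62},"wkp":{"a":71,"du":45,"tg":42}}
After op 5 (replace /kli/s 11): {"kli":{"c":82,"qg":78,"s":11},"n":{"a":4,"ngd":99,"rm":17},"si":{"dap":21,"dye":86,"xwh":62},"wkp":{"a":71,"du":45,"tg":42}}
After op 6 (remove /n/rm): {"kli":{"c":82,"qg":78,"s":11},"n":{"a":4,"ngd":99},"si":{"dap":21,"dye":86,"xwh":62},"wkp":{"a":71,"du":45,"tg":42}}
After op 7 (add /kli/tce 16): {"kli":{"c":82,"qg":78,"s":11,"tce":16},"n":{"a":4,"ngd":99},"si":{"dap":21,"dye":86,"xwh":62},"wkp":{"a":71,"du":45,"tg":42}}
After op 8 (replace /kli 50): {"kli":50,"n":{"a":4,"ngd":99},"si":{"dap":21,"dye":86,"xwh":62},"wkp":{"a":71,"du":45,"tg":42}}
After op 9 (replace /si/dap 90): {"kli":50,"n":{"a":4,"ngd":99},"si":{"dap":90,"dye":86,"xwh":62},"wkp":{"a":71,"du":45,"tg":42}}
After op 10 (replace /n/ngd 26): {"kli":50,"n":{"a":4,"ngd":26},"si":{"dap":90,"dye":86,"xwh":62},"wkp":{"a":71,"du":45,"tg":42}}
After op 11 (remove /wkp): {"kli":50,"n":{"a":4,"ngd":26},"si":{"dap":90,"dye":86,"xwh":62}}
After op 12 (remove /si/xwh): {"kli":50,"n":{"a":4,"ngd":26},"si":{"dap":90,"dye":86}}
After op 13 (remove /si): {"kli":50,"n":{"a":4,"ngd":26}}
After op 14 (replace /n 71): {"kli":50,"n":71}
After op 15 (remove /kli): {"n":71}
After op 16 (add /i 50): {"i":50,"n":71}
After op 17 (replace /n 39): {"i":50,"n":39}
After op 18 (replace /i 4): {"i":4,"n":39}
After op 19 (replace /n 89): {"i":4,"n":89}
After op 20 (replace /i 1): {"i":1,"n":89}
After op 21 (remove /n): {"i":1}
After op 22 (add /jj 29): {"i":1,"jj":29}
After op 23 (remove /jj): {"i":1}
After op 24 (add /kgl 75): {"i":1,"kgl":75}
After op 25 (remove /kgl): {"i":1}
Size at the root: 1

Answer: 1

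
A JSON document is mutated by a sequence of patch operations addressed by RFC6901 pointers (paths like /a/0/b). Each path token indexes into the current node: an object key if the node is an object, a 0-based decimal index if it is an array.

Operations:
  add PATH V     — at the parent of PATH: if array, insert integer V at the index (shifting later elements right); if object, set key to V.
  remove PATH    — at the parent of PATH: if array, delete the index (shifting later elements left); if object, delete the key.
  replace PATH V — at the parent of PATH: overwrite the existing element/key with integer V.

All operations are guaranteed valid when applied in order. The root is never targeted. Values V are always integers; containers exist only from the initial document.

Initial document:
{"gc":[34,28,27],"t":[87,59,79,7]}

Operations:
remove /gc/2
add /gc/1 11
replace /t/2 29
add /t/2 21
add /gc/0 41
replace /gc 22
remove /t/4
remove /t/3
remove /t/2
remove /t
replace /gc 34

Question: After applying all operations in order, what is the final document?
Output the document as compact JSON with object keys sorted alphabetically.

After op 1 (remove /gc/2): {"gc":[34,28],"t":[87,59,79,7]}
After op 2 (add /gc/1 11): {"gc":[34,11,28],"t":[87,59,79,7]}
After op 3 (replace /t/2 29): {"gc":[34,11,28],"t":[87,59,29,7]}
After op 4 (add /t/2 21): {"gc":[34,11,28],"t":[87,59,21,29,7]}
After op 5 (add /gc/0 41): {"gc":[41,34,11,28],"t":[87,59,21,29,7]}
After op 6 (replace /gc 22): {"gc":22,"t":[87,59,21,29,7]}
After op 7 (remove /t/4): {"gc":22,"t":[87,59,21,29]}
After op 8 (remove /t/3): {"gc":22,"t":[87,59,21]}
After op 9 (remove /t/2): {"gc":22,"t":[87,59]}
After op 10 (remove /t): {"gc":22}
After op 11 (replace /gc 34): {"gc":34}

Answer: {"gc":34}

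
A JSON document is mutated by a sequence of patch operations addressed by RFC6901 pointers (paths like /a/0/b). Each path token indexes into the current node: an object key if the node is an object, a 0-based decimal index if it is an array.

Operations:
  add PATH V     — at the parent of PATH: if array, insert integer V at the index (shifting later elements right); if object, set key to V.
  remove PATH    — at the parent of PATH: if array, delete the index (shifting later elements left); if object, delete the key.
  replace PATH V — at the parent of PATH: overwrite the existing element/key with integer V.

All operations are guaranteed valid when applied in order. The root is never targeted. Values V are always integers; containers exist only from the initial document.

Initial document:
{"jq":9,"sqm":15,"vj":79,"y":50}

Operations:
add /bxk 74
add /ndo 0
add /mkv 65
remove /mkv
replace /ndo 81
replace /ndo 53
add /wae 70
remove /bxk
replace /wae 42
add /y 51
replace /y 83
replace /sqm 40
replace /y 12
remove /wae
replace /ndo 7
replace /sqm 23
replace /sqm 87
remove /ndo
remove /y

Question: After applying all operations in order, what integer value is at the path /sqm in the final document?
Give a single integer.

After op 1 (add /bxk 74): {"bxk":74,"jq":9,"sqm":15,"vj":79,"y":50}
After op 2 (add /ndo 0): {"bxk":74,"jq":9,"ndo":0,"sqm":15,"vj":79,"y":50}
After op 3 (add /mkv 65): {"bxk":74,"jq":9,"mkv":65,"ndo":0,"sqm":15,"vj":79,"y":50}
After op 4 (remove /mkv): {"bxk":74,"jq":9,"ndo":0,"sqm":15,"vj":79,"y":50}
After op 5 (replace /ndo 81): {"bxk":74,"jq":9,"ndo":81,"sqm":15,"vj":79,"y":50}
After op 6 (replace /ndo 53): {"bxk":74,"jq":9,"ndo":53,"sqm":15,"vj":79,"y":50}
After op 7 (add /wae 70): {"bxk":74,"jq":9,"ndo":53,"sqm":15,"vj":79,"wae":70,"y":50}
After op 8 (remove /bxk): {"jq":9,"ndo":53,"sqm":15,"vj":79,"wae":70,"y":50}
After op 9 (replace /wae 42): {"jq":9,"ndo":53,"sqm":15,"vj":79,"wae":42,"y":50}
After op 10 (add /y 51): {"jq":9,"ndo":53,"sqm":15,"vj":79,"wae":42,"y":51}
After op 11 (replace /y 83): {"jq":9,"ndo":53,"sqm":15,"vj":79,"wae":42,"y":83}
After op 12 (replace /sqm 40): {"jq":9,"ndo":53,"sqm":40,"vj":79,"wae":42,"y":83}
After op 13 (replace /y 12): {"jq":9,"ndo":53,"sqm":40,"vj":79,"wae":42,"y":12}
After op 14 (remove /wae): {"jq":9,"ndo":53,"sqm":40,"vj":79,"y":12}
After op 15 (replace /ndo 7): {"jq":9,"ndo":7,"sqm":40,"vj":79,"y":12}
After op 16 (replace /sqm 23): {"jq":9,"ndo":7,"sqm":23,"vj":79,"y":12}
After op 17 (replace /sqm 87): {"jq":9,"ndo":7,"sqm":87,"vj":79,"y":12}
After op 18 (remove /ndo): {"jq":9,"sqm":87,"vj":79,"y":12}
After op 19 (remove /y): {"jq":9,"sqm":87,"vj":79}
Value at /sqm: 87

Answer: 87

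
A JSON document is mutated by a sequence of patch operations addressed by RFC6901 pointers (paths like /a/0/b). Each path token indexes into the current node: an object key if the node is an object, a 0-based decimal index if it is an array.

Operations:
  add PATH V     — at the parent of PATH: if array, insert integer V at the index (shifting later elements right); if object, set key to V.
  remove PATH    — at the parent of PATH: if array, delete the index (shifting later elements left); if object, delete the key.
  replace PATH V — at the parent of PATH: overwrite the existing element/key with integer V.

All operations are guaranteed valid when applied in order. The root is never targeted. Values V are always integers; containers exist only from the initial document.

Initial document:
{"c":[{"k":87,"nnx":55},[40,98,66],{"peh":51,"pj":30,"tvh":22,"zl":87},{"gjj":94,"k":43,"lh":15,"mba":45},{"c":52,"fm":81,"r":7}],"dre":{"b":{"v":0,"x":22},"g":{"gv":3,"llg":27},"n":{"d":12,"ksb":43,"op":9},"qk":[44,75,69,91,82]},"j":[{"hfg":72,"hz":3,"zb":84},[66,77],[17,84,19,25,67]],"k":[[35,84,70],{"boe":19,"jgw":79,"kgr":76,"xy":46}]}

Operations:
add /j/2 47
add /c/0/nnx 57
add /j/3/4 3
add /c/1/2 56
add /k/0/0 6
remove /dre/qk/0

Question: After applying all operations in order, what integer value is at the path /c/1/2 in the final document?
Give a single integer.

Answer: 56

Derivation:
After op 1 (add /j/2 47): {"c":[{"k":87,"nnx":55},[40,98,66],{"peh":51,"pj":30,"tvh":22,"zl":87},{"gjj":94,"k":43,"lh":15,"mba":45},{"c":52,"fm":81,"r":7}],"dre":{"b":{"v":0,"x":22},"g":{"gv":3,"llg":27},"n":{"d":12,"ksb":43,"op":9},"qk":[44,75,69,91,82]},"j":[{"hfg":72,"hz":3,"zb":84},[66,77],47,[17,84,19,25,67]],"k":[[35,84,70],{"boe":19,"jgw":79,"kgr":76,"xy":46}]}
After op 2 (add /c/0/nnx 57): {"c":[{"k":87,"nnx":57},[40,98,66],{"peh":51,"pj":30,"tvh":22,"zl":87},{"gjj":94,"k":43,"lh":15,"mba":45},{"c":52,"fm":81,"r":7}],"dre":{"b":{"v":0,"x":22},"g":{"gv":3,"llg":27},"n":{"d":12,"ksb":43,"op":9},"qk":[44,75,69,91,82]},"j":[{"hfg":72,"hz":3,"zb":84},[66,77],47,[17,84,19,25,67]],"k":[[35,84,70],{"boe":19,"jgw":79,"kgr":76,"xy":46}]}
After op 3 (add /j/3/4 3): {"c":[{"k":87,"nnx":57},[40,98,66],{"peh":51,"pj":30,"tvh":22,"zl":87},{"gjj":94,"k":43,"lh":15,"mba":45},{"c":52,"fm":81,"r":7}],"dre":{"b":{"v":0,"x":22},"g":{"gv":3,"llg":27},"n":{"d":12,"ksb":43,"op":9},"qk":[44,75,69,91,82]},"j":[{"hfg":72,"hz":3,"zb":84},[66,77],47,[17,84,19,25,3,67]],"k":[[35,84,70],{"boe":19,"jgw":79,"kgr":76,"xy":46}]}
After op 4 (add /c/1/2 56): {"c":[{"k":87,"nnx":57},[40,98,56,66],{"peh":51,"pj":30,"tvh":22,"zl":87},{"gjj":94,"k":43,"lh":15,"mba":45},{"c":52,"fm":81,"r":7}],"dre":{"b":{"v":0,"x":22},"g":{"gv":3,"llg":27},"n":{"d":12,"ksb":43,"op":9},"qk":[44,75,69,91,82]},"j":[{"hfg":72,"hz":3,"zb":84},[66,77],47,[17,84,19,25,3,67]],"k":[[35,84,70],{"boe":19,"jgw":79,"kgr":76,"xy":46}]}
After op 5 (add /k/0/0 6): {"c":[{"k":87,"nnx":57},[40,98,56,66],{"peh":51,"pj":30,"tvh":22,"zl":87},{"gjj":94,"k":43,"lh":15,"mba":45},{"c":52,"fm":81,"r":7}],"dre":{"b":{"v":0,"x":22},"g":{"gv":3,"llg":27},"n":{"d":12,"ksb":43,"op":9},"qk":[44,75,69,91,82]},"j":[{"hfg":72,"hz":3,"zb":84},[66,77],47,[17,84,19,25,3,67]],"k":[[6,35,84,70],{"boe":19,"jgw":79,"kgr":76,"xy":46}]}
After op 6 (remove /dre/qk/0): {"c":[{"k":87,"nnx":57},[40,98,56,66],{"peh":51,"pj":30,"tvh":22,"zl":87},{"gjj":94,"k":43,"lh":15,"mba":45},{"c":52,"fm":81,"r":7}],"dre":{"b":{"v":0,"x":22},"g":{"gv":3,"llg":27},"n":{"d":12,"ksb":43,"op":9},"qk":[75,69,91,82]},"j":[{"hfg":72,"hz":3,"zb":84},[66,77],47,[17,84,19,25,3,67]],"k":[[6,35,84,70],{"boe":19,"jgw":79,"kgr":76,"xy":46}]}
Value at /c/1/2: 56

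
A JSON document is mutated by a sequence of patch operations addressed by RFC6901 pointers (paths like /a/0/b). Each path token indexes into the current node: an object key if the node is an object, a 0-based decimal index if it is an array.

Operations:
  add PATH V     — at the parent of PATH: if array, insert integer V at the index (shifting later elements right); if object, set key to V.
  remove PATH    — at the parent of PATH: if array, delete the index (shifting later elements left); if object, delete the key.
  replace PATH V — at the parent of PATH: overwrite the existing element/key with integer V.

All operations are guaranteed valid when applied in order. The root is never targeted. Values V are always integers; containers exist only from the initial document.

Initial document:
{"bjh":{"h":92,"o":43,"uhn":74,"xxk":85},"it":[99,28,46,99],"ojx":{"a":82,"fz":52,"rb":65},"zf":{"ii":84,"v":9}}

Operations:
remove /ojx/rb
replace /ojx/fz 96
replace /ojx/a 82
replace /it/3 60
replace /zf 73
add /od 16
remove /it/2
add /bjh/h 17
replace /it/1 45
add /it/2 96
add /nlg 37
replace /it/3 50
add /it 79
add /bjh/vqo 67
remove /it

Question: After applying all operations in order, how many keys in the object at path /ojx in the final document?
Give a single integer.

Answer: 2

Derivation:
After op 1 (remove /ojx/rb): {"bjh":{"h":92,"o":43,"uhn":74,"xxk":85},"it":[99,28,46,99],"ojx":{"a":82,"fz":52},"zf":{"ii":84,"v":9}}
After op 2 (replace /ojx/fz 96): {"bjh":{"h":92,"o":43,"uhn":74,"xxk":85},"it":[99,28,46,99],"ojx":{"a":82,"fz":96},"zf":{"ii":84,"v":9}}
After op 3 (replace /ojx/a 82): {"bjh":{"h":92,"o":43,"uhn":74,"xxk":85},"it":[99,28,46,99],"ojx":{"a":82,"fz":96},"zf":{"ii":84,"v":9}}
After op 4 (replace /it/3 60): {"bjh":{"h":92,"o":43,"uhn":74,"xxk":85},"it":[99,28,46,60],"ojx":{"a":82,"fz":96},"zf":{"ii":84,"v":9}}
After op 5 (replace /zf 73): {"bjh":{"h":92,"o":43,"uhn":74,"xxk":85},"it":[99,28,46,60],"ojx":{"a":82,"fz":96},"zf":73}
After op 6 (add /od 16): {"bjh":{"h":92,"o":43,"uhn":74,"xxk":85},"it":[99,28,46,60],"od":16,"ojx":{"a":82,"fz":96},"zf":73}
After op 7 (remove /it/2): {"bjh":{"h":92,"o":43,"uhn":74,"xxk":85},"it":[99,28,60],"od":16,"ojx":{"a":82,"fz":96},"zf":73}
After op 8 (add /bjh/h 17): {"bjh":{"h":17,"o":43,"uhn":74,"xxk":85},"it":[99,28,60],"od":16,"ojx":{"a":82,"fz":96},"zf":73}
After op 9 (replace /it/1 45): {"bjh":{"h":17,"o":43,"uhn":74,"xxk":85},"it":[99,45,60],"od":16,"ojx":{"a":82,"fz":96},"zf":73}
After op 10 (add /it/2 96): {"bjh":{"h":17,"o":43,"uhn":74,"xxk":85},"it":[99,45,96,60],"od":16,"ojx":{"a":82,"fz":96},"zf":73}
After op 11 (add /nlg 37): {"bjh":{"h":17,"o":43,"uhn":74,"xxk":85},"it":[99,45,96,60],"nlg":37,"od":16,"ojx":{"a":82,"fz":96},"zf":73}
After op 12 (replace /it/3 50): {"bjh":{"h":17,"o":43,"uhn":74,"xxk":85},"it":[99,45,96,50],"nlg":37,"od":16,"ojx":{"a":82,"fz":96},"zf":73}
After op 13 (add /it 79): {"bjh":{"h":17,"o":43,"uhn":74,"xxk":85},"it":79,"nlg":37,"od":16,"ojx":{"a":82,"fz":96},"zf":73}
After op 14 (add /bjh/vqo 67): {"bjh":{"h":17,"o":43,"uhn":74,"vqo":67,"xxk":85},"it":79,"nlg":37,"od":16,"ojx":{"a":82,"fz":96},"zf":73}
After op 15 (remove /it): {"bjh":{"h":17,"o":43,"uhn":74,"vqo":67,"xxk":85},"nlg":37,"od":16,"ojx":{"a":82,"fz":96},"zf":73}
Size at path /ojx: 2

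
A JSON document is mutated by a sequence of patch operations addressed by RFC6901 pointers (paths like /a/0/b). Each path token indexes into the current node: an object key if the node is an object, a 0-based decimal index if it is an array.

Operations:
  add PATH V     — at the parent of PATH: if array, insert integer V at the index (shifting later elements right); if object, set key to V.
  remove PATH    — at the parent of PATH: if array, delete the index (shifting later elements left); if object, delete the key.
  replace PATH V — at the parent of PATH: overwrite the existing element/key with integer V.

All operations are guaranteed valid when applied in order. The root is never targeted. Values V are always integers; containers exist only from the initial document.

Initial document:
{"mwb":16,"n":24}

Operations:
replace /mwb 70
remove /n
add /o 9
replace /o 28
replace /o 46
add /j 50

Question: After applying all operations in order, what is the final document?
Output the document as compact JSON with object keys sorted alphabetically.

Answer: {"j":50,"mwb":70,"o":46}

Derivation:
After op 1 (replace /mwb 70): {"mwb":70,"n":24}
After op 2 (remove /n): {"mwb":70}
After op 3 (add /o 9): {"mwb":70,"o":9}
After op 4 (replace /o 28): {"mwb":70,"o":28}
After op 5 (replace /o 46): {"mwb":70,"o":46}
After op 6 (add /j 50): {"j":50,"mwb":70,"o":46}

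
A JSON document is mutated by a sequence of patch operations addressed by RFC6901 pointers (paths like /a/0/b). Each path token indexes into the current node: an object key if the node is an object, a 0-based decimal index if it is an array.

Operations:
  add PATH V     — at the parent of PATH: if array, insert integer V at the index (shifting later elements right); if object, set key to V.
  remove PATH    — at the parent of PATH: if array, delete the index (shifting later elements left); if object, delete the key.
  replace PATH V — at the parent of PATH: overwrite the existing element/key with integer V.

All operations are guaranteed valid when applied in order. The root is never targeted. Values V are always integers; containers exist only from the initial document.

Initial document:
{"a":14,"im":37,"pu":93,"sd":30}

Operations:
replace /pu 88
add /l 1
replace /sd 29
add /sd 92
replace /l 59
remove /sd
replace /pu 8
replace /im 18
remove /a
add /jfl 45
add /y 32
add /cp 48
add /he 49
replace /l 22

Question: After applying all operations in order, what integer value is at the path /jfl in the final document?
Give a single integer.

After op 1 (replace /pu 88): {"a":14,"im":37,"pu":88,"sd":30}
After op 2 (add /l 1): {"a":14,"im":37,"l":1,"pu":88,"sd":30}
After op 3 (replace /sd 29): {"a":14,"im":37,"l":1,"pu":88,"sd":29}
After op 4 (add /sd 92): {"a":14,"im":37,"l":1,"pu":88,"sd":92}
After op 5 (replace /l 59): {"a":14,"im":37,"l":59,"pu":88,"sd":92}
After op 6 (remove /sd): {"a":14,"im":37,"l":59,"pu":88}
After op 7 (replace /pu 8): {"a":14,"im":37,"l":59,"pu":8}
After op 8 (replace /im 18): {"a":14,"im":18,"l":59,"pu":8}
After op 9 (remove /a): {"im":18,"l":59,"pu":8}
After op 10 (add /jfl 45): {"im":18,"jfl":45,"l":59,"pu":8}
After op 11 (add /y 32): {"im":18,"jfl":45,"l":59,"pu":8,"y":32}
After op 12 (add /cp 48): {"cp":48,"im":18,"jfl":45,"l":59,"pu":8,"y":32}
After op 13 (add /he 49): {"cp":48,"he":49,"im":18,"jfl":45,"l":59,"pu":8,"y":32}
After op 14 (replace /l 22): {"cp":48,"he":49,"im":18,"jfl":45,"l":22,"pu":8,"y":32}
Value at /jfl: 45

Answer: 45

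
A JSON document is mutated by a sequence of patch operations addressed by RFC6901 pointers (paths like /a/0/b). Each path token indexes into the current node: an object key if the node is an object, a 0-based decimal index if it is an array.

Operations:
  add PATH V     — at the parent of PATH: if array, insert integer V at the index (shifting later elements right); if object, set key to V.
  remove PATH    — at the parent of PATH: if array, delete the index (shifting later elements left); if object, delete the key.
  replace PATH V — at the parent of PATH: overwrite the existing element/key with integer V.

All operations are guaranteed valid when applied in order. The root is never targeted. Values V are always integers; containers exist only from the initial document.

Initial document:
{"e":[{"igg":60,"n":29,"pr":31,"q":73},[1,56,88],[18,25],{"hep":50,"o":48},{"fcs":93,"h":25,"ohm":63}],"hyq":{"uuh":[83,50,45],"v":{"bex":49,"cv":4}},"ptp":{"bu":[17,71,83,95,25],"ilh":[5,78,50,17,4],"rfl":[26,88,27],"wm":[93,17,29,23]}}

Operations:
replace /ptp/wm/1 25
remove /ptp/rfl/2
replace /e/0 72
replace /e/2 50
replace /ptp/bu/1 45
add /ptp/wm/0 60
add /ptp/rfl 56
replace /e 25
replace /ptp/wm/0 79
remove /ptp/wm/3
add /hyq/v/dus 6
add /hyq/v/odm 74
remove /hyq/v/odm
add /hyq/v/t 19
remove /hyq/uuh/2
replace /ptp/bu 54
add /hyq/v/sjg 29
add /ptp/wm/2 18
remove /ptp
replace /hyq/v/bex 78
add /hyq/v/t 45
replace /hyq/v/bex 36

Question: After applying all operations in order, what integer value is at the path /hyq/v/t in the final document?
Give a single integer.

After op 1 (replace /ptp/wm/1 25): {"e":[{"igg":60,"n":29,"pr":31,"q":73},[1,56,88],[18,25],{"hep":50,"o":48},{"fcs":93,"h":25,"ohm":63}],"hyq":{"uuh":[83,50,45],"v":{"bex":49,"cv":4}},"ptp":{"bu":[17,71,83,95,25],"ilh":[5,78,50,17,4],"rfl":[26,88,27],"wm":[93,25,29,23]}}
After op 2 (remove /ptp/rfl/2): {"e":[{"igg":60,"n":29,"pr":31,"q":73},[1,56,88],[18,25],{"hep":50,"o":48},{"fcs":93,"h":25,"ohm":63}],"hyq":{"uuh":[83,50,45],"v":{"bex":49,"cv":4}},"ptp":{"bu":[17,71,83,95,25],"ilh":[5,78,50,17,4],"rfl":[26,88],"wm":[93,25,29,23]}}
After op 3 (replace /e/0 72): {"e":[72,[1,56,88],[18,25],{"hep":50,"o":48},{"fcs":93,"h":25,"ohm":63}],"hyq":{"uuh":[83,50,45],"v":{"bex":49,"cv":4}},"ptp":{"bu":[17,71,83,95,25],"ilh":[5,78,50,17,4],"rfl":[26,88],"wm":[93,25,29,23]}}
After op 4 (replace /e/2 50): {"e":[72,[1,56,88],50,{"hep":50,"o":48},{"fcs":93,"h":25,"ohm":63}],"hyq":{"uuh":[83,50,45],"v":{"bex":49,"cv":4}},"ptp":{"bu":[17,71,83,95,25],"ilh":[5,78,50,17,4],"rfl":[26,88],"wm":[93,25,29,23]}}
After op 5 (replace /ptp/bu/1 45): {"e":[72,[1,56,88],50,{"hep":50,"o":48},{"fcs":93,"h":25,"ohm":63}],"hyq":{"uuh":[83,50,45],"v":{"bex":49,"cv":4}},"ptp":{"bu":[17,45,83,95,25],"ilh":[5,78,50,17,4],"rfl":[26,88],"wm":[93,25,29,23]}}
After op 6 (add /ptp/wm/0 60): {"e":[72,[1,56,88],50,{"hep":50,"o":48},{"fcs":93,"h":25,"ohm":63}],"hyq":{"uuh":[83,50,45],"v":{"bex":49,"cv":4}},"ptp":{"bu":[17,45,83,95,25],"ilh":[5,78,50,17,4],"rfl":[26,88],"wm":[60,93,25,29,23]}}
After op 7 (add /ptp/rfl 56): {"e":[72,[1,56,88],50,{"hep":50,"o":48},{"fcs":93,"h":25,"ohm":63}],"hyq":{"uuh":[83,50,45],"v":{"bex":49,"cv":4}},"ptp":{"bu":[17,45,83,95,25],"ilh":[5,78,50,17,4],"rfl":56,"wm":[60,93,25,29,23]}}
After op 8 (replace /e 25): {"e":25,"hyq":{"uuh":[83,50,45],"v":{"bex":49,"cv":4}},"ptp":{"bu":[17,45,83,95,25],"ilh":[5,78,50,17,4],"rfl":56,"wm":[60,93,25,29,23]}}
After op 9 (replace /ptp/wm/0 79): {"e":25,"hyq":{"uuh":[83,50,45],"v":{"bex":49,"cv":4}},"ptp":{"bu":[17,45,83,95,25],"ilh":[5,78,50,17,4],"rfl":56,"wm":[79,93,25,29,23]}}
After op 10 (remove /ptp/wm/3): {"e":25,"hyq":{"uuh":[83,50,45],"v":{"bex":49,"cv":4}},"ptp":{"bu":[17,45,83,95,25],"ilh":[5,78,50,17,4],"rfl":56,"wm":[79,93,25,23]}}
After op 11 (add /hyq/v/dus 6): {"e":25,"hyq":{"uuh":[83,50,45],"v":{"bex":49,"cv":4,"dus":6}},"ptp":{"bu":[17,45,83,95,25],"ilh":[5,78,50,17,4],"rfl":56,"wm":[79,93,25,23]}}
After op 12 (add /hyq/v/odm 74): {"e":25,"hyq":{"uuh":[83,50,45],"v":{"bex":49,"cv":4,"dus":6,"odm":74}},"ptp":{"bu":[17,45,83,95,25],"ilh":[5,78,50,17,4],"rfl":56,"wm":[79,93,25,23]}}
After op 13 (remove /hyq/v/odm): {"e":25,"hyq":{"uuh":[83,50,45],"v":{"bex":49,"cv":4,"dus":6}},"ptp":{"bu":[17,45,83,95,25],"ilh":[5,78,50,17,4],"rfl":56,"wm":[79,93,25,23]}}
After op 14 (add /hyq/v/t 19): {"e":25,"hyq":{"uuh":[83,50,45],"v":{"bex":49,"cv":4,"dus":6,"t":19}},"ptp":{"bu":[17,45,83,95,25],"ilh":[5,78,50,17,4],"rfl":56,"wm":[79,93,25,23]}}
After op 15 (remove /hyq/uuh/2): {"e":25,"hyq":{"uuh":[83,50],"v":{"bex":49,"cv":4,"dus":6,"t":19}},"ptp":{"bu":[17,45,83,95,25],"ilh":[5,78,50,17,4],"rfl":56,"wm":[79,93,25,23]}}
After op 16 (replace /ptp/bu 54): {"e":25,"hyq":{"uuh":[83,50],"v":{"bex":49,"cv":4,"dus":6,"t":19}},"ptp":{"bu":54,"ilh":[5,78,50,17,4],"rfl":56,"wm":[79,93,25,23]}}
After op 17 (add /hyq/v/sjg 29): {"e":25,"hyq":{"uuh":[83,50],"v":{"bex":49,"cv":4,"dus":6,"sjg":29,"t":19}},"ptp":{"bu":54,"ilh":[5,78,50,17,4],"rfl":56,"wm":[79,93,25,23]}}
After op 18 (add /ptp/wm/2 18): {"e":25,"hyq":{"uuh":[83,50],"v":{"bex":49,"cv":4,"dus":6,"sjg":29,"t":19}},"ptp":{"bu":54,"ilh":[5,78,50,17,4],"rfl":56,"wm":[79,93,18,25,23]}}
After op 19 (remove /ptp): {"e":25,"hyq":{"uuh":[83,50],"v":{"bex":49,"cv":4,"dus":6,"sjg":29,"t":19}}}
After op 20 (replace /hyq/v/bex 78): {"e":25,"hyq":{"uuh":[83,50],"v":{"bex":78,"cv":4,"dus":6,"sjg":29,"t":19}}}
After op 21 (add /hyq/v/t 45): {"e":25,"hyq":{"uuh":[83,50],"v":{"bex":78,"cv":4,"dus":6,"sjg":29,"t":45}}}
After op 22 (replace /hyq/v/bex 36): {"e":25,"hyq":{"uuh":[83,50],"v":{"bex":36,"cv":4,"dus":6,"sjg":29,"t":45}}}
Value at /hyq/v/t: 45

Answer: 45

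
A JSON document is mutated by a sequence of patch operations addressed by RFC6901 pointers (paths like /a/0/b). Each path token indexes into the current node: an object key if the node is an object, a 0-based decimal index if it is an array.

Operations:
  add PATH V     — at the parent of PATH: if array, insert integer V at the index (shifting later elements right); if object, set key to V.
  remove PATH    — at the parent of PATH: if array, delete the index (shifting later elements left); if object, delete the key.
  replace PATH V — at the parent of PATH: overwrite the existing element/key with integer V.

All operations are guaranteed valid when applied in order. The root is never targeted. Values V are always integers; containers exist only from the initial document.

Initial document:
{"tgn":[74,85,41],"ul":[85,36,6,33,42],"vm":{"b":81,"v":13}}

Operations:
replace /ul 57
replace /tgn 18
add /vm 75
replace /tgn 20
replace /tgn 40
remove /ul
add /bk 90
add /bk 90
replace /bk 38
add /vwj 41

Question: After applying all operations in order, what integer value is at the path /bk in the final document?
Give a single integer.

After op 1 (replace /ul 57): {"tgn":[74,85,41],"ul":57,"vm":{"b":81,"v":13}}
After op 2 (replace /tgn 18): {"tgn":18,"ul":57,"vm":{"b":81,"v":13}}
After op 3 (add /vm 75): {"tgn":18,"ul":57,"vm":75}
After op 4 (replace /tgn 20): {"tgn":20,"ul":57,"vm":75}
After op 5 (replace /tgn 40): {"tgn":40,"ul":57,"vm":75}
After op 6 (remove /ul): {"tgn":40,"vm":75}
After op 7 (add /bk 90): {"bk":90,"tgn":40,"vm":75}
After op 8 (add /bk 90): {"bk":90,"tgn":40,"vm":75}
After op 9 (replace /bk 38): {"bk":38,"tgn":40,"vm":75}
After op 10 (add /vwj 41): {"bk":38,"tgn":40,"vm":75,"vwj":41}
Value at /bk: 38

Answer: 38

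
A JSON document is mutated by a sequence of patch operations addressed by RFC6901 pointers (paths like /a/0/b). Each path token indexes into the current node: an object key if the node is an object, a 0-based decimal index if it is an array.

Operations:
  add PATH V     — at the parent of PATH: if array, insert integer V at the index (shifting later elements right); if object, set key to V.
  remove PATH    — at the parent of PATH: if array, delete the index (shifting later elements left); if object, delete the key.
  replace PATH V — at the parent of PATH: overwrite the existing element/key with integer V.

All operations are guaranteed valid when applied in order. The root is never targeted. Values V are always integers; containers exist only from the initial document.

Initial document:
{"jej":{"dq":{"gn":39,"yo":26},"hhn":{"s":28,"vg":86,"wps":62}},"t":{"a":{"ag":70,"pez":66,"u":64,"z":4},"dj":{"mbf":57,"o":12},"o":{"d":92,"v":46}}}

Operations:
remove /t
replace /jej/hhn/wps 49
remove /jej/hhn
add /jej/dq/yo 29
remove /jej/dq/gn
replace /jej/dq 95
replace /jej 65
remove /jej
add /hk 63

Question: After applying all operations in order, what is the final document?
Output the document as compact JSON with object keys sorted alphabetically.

Answer: {"hk":63}

Derivation:
After op 1 (remove /t): {"jej":{"dq":{"gn":39,"yo":26},"hhn":{"s":28,"vg":86,"wps":62}}}
After op 2 (replace /jej/hhn/wps 49): {"jej":{"dq":{"gn":39,"yo":26},"hhn":{"s":28,"vg":86,"wps":49}}}
After op 3 (remove /jej/hhn): {"jej":{"dq":{"gn":39,"yo":26}}}
After op 4 (add /jej/dq/yo 29): {"jej":{"dq":{"gn":39,"yo":29}}}
After op 5 (remove /jej/dq/gn): {"jej":{"dq":{"yo":29}}}
After op 6 (replace /jej/dq 95): {"jej":{"dq":95}}
After op 7 (replace /jej 65): {"jej":65}
After op 8 (remove /jej): {}
After op 9 (add /hk 63): {"hk":63}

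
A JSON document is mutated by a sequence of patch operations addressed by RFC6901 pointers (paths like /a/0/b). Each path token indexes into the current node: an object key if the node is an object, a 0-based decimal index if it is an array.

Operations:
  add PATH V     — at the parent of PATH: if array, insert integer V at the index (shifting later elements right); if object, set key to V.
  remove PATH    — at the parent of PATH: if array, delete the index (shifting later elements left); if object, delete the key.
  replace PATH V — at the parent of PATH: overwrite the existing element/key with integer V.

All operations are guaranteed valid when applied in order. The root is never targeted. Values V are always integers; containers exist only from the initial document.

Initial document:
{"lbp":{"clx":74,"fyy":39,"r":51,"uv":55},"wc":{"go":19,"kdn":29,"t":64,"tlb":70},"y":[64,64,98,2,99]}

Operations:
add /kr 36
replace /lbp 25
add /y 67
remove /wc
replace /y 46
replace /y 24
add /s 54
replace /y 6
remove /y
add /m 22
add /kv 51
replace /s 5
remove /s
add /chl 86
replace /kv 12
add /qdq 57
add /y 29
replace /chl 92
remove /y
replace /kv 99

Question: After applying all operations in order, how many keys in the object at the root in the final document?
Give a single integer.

Answer: 6

Derivation:
After op 1 (add /kr 36): {"kr":36,"lbp":{"clx":74,"fyy":39,"r":51,"uv":55},"wc":{"go":19,"kdn":29,"t":64,"tlb":70},"y":[64,64,98,2,99]}
After op 2 (replace /lbp 25): {"kr":36,"lbp":25,"wc":{"go":19,"kdn":29,"t":64,"tlb":70},"y":[64,64,98,2,99]}
After op 3 (add /y 67): {"kr":36,"lbp":25,"wc":{"go":19,"kdn":29,"t":64,"tlb":70},"y":67}
After op 4 (remove /wc): {"kr":36,"lbp":25,"y":67}
After op 5 (replace /y 46): {"kr":36,"lbp":25,"y":46}
After op 6 (replace /y 24): {"kr":36,"lbp":25,"y":24}
After op 7 (add /s 54): {"kr":36,"lbp":25,"s":54,"y":24}
After op 8 (replace /y 6): {"kr":36,"lbp":25,"s":54,"y":6}
After op 9 (remove /y): {"kr":36,"lbp":25,"s":54}
After op 10 (add /m 22): {"kr":36,"lbp":25,"m":22,"s":54}
After op 11 (add /kv 51): {"kr":36,"kv":51,"lbp":25,"m":22,"s":54}
After op 12 (replace /s 5): {"kr":36,"kv":51,"lbp":25,"m":22,"s":5}
After op 13 (remove /s): {"kr":36,"kv":51,"lbp":25,"m":22}
After op 14 (add /chl 86): {"chl":86,"kr":36,"kv":51,"lbp":25,"m":22}
After op 15 (replace /kv 12): {"chl":86,"kr":36,"kv":12,"lbp":25,"m":22}
After op 16 (add /qdq 57): {"chl":86,"kr":36,"kv":12,"lbp":25,"m":22,"qdq":57}
After op 17 (add /y 29): {"chl":86,"kr":36,"kv":12,"lbp":25,"m":22,"qdq":57,"y":29}
After op 18 (replace /chl 92): {"chl":92,"kr":36,"kv":12,"lbp":25,"m":22,"qdq":57,"y":29}
After op 19 (remove /y): {"chl":92,"kr":36,"kv":12,"lbp":25,"m":22,"qdq":57}
After op 20 (replace /kv 99): {"chl":92,"kr":36,"kv":99,"lbp":25,"m":22,"qdq":57}
Size at the root: 6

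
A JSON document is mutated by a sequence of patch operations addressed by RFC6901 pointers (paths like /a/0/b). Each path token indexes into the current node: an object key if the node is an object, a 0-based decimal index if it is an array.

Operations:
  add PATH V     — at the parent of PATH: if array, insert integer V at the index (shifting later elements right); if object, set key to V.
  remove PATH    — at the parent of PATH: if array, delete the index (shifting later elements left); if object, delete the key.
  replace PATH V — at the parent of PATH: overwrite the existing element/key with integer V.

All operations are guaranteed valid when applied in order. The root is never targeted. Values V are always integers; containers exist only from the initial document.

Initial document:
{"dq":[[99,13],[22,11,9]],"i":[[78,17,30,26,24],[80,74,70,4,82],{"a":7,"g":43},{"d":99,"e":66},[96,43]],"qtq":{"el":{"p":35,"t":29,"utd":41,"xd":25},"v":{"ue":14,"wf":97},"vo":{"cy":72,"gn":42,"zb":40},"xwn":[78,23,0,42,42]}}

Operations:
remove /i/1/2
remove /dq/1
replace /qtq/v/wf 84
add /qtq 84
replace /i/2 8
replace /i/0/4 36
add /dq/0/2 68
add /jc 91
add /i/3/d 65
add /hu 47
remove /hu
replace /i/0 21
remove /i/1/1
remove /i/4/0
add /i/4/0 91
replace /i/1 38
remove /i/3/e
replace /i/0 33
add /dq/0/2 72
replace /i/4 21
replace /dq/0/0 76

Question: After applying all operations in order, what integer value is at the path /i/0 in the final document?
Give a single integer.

After op 1 (remove /i/1/2): {"dq":[[99,13],[22,11,9]],"i":[[78,17,30,26,24],[80,74,4,82],{"a":7,"g":43},{"d":99,"e":66},[96,43]],"qtq":{"el":{"p":35,"t":29,"utd":41,"xd":25},"v":{"ue":14,"wf":97},"vo":{"cy":72,"gn":42,"zb":40},"xwn":[78,23,0,42,42]}}
After op 2 (remove /dq/1): {"dq":[[99,13]],"i":[[78,17,30,26,24],[80,74,4,82],{"a":7,"g":43},{"d":99,"e":66},[96,43]],"qtq":{"el":{"p":35,"t":29,"utd":41,"xd":25},"v":{"ue":14,"wf":97},"vo":{"cy":72,"gn":42,"zb":40},"xwn":[78,23,0,42,42]}}
After op 3 (replace /qtq/v/wf 84): {"dq":[[99,13]],"i":[[78,17,30,26,24],[80,74,4,82],{"a":7,"g":43},{"d":99,"e":66},[96,43]],"qtq":{"el":{"p":35,"t":29,"utd":41,"xd":25},"v":{"ue":14,"wf":84},"vo":{"cy":72,"gn":42,"zb":40},"xwn":[78,23,0,42,42]}}
After op 4 (add /qtq 84): {"dq":[[99,13]],"i":[[78,17,30,26,24],[80,74,4,82],{"a":7,"g":43},{"d":99,"e":66},[96,43]],"qtq":84}
After op 5 (replace /i/2 8): {"dq":[[99,13]],"i":[[78,17,30,26,24],[80,74,4,82],8,{"d":99,"e":66},[96,43]],"qtq":84}
After op 6 (replace /i/0/4 36): {"dq":[[99,13]],"i":[[78,17,30,26,36],[80,74,4,82],8,{"d":99,"e":66},[96,43]],"qtq":84}
After op 7 (add /dq/0/2 68): {"dq":[[99,13,68]],"i":[[78,17,30,26,36],[80,74,4,82],8,{"d":99,"e":66},[96,43]],"qtq":84}
After op 8 (add /jc 91): {"dq":[[99,13,68]],"i":[[78,17,30,26,36],[80,74,4,82],8,{"d":99,"e":66},[96,43]],"jc":91,"qtq":84}
After op 9 (add /i/3/d 65): {"dq":[[99,13,68]],"i":[[78,17,30,26,36],[80,74,4,82],8,{"d":65,"e":66},[96,43]],"jc":91,"qtq":84}
After op 10 (add /hu 47): {"dq":[[99,13,68]],"hu":47,"i":[[78,17,30,26,36],[80,74,4,82],8,{"d":65,"e":66},[96,43]],"jc":91,"qtq":84}
After op 11 (remove /hu): {"dq":[[99,13,68]],"i":[[78,17,30,26,36],[80,74,4,82],8,{"d":65,"e":66},[96,43]],"jc":91,"qtq":84}
After op 12 (replace /i/0 21): {"dq":[[99,13,68]],"i":[21,[80,74,4,82],8,{"d":65,"e":66},[96,43]],"jc":91,"qtq":84}
After op 13 (remove /i/1/1): {"dq":[[99,13,68]],"i":[21,[80,4,82],8,{"d":65,"e":66},[96,43]],"jc":91,"qtq":84}
After op 14 (remove /i/4/0): {"dq":[[99,13,68]],"i":[21,[80,4,82],8,{"d":65,"e":66},[43]],"jc":91,"qtq":84}
After op 15 (add /i/4/0 91): {"dq":[[99,13,68]],"i":[21,[80,4,82],8,{"d":65,"e":66},[91,43]],"jc":91,"qtq":84}
After op 16 (replace /i/1 38): {"dq":[[99,13,68]],"i":[21,38,8,{"d":65,"e":66},[91,43]],"jc":91,"qtq":84}
After op 17 (remove /i/3/e): {"dq":[[99,13,68]],"i":[21,38,8,{"d":65},[91,43]],"jc":91,"qtq":84}
After op 18 (replace /i/0 33): {"dq":[[99,13,68]],"i":[33,38,8,{"d":65},[91,43]],"jc":91,"qtq":84}
After op 19 (add /dq/0/2 72): {"dq":[[99,13,72,68]],"i":[33,38,8,{"d":65},[91,43]],"jc":91,"qtq":84}
After op 20 (replace /i/4 21): {"dq":[[99,13,72,68]],"i":[33,38,8,{"d":65},21],"jc":91,"qtq":84}
After op 21 (replace /dq/0/0 76): {"dq":[[76,13,72,68]],"i":[33,38,8,{"d":65},21],"jc":91,"qtq":84}
Value at /i/0: 33

Answer: 33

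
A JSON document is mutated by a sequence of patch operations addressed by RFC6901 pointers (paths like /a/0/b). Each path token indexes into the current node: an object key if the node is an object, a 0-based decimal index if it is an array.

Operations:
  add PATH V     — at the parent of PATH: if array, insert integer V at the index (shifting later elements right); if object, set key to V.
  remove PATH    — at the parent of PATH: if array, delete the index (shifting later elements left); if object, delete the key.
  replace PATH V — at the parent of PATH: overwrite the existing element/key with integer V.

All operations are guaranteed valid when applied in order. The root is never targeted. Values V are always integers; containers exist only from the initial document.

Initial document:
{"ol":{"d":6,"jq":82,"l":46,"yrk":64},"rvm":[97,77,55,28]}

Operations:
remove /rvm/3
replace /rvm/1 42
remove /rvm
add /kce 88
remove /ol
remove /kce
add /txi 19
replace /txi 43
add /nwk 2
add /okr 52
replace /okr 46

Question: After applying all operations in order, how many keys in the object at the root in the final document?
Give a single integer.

Answer: 3

Derivation:
After op 1 (remove /rvm/3): {"ol":{"d":6,"jq":82,"l":46,"yrk":64},"rvm":[97,77,55]}
After op 2 (replace /rvm/1 42): {"ol":{"d":6,"jq":82,"l":46,"yrk":64},"rvm":[97,42,55]}
After op 3 (remove /rvm): {"ol":{"d":6,"jq":82,"l":46,"yrk":64}}
After op 4 (add /kce 88): {"kce":88,"ol":{"d":6,"jq":82,"l":46,"yrk":64}}
After op 5 (remove /ol): {"kce":88}
After op 6 (remove /kce): {}
After op 7 (add /txi 19): {"txi":19}
After op 8 (replace /txi 43): {"txi":43}
After op 9 (add /nwk 2): {"nwk":2,"txi":43}
After op 10 (add /okr 52): {"nwk":2,"okr":52,"txi":43}
After op 11 (replace /okr 46): {"nwk":2,"okr":46,"txi":43}
Size at the root: 3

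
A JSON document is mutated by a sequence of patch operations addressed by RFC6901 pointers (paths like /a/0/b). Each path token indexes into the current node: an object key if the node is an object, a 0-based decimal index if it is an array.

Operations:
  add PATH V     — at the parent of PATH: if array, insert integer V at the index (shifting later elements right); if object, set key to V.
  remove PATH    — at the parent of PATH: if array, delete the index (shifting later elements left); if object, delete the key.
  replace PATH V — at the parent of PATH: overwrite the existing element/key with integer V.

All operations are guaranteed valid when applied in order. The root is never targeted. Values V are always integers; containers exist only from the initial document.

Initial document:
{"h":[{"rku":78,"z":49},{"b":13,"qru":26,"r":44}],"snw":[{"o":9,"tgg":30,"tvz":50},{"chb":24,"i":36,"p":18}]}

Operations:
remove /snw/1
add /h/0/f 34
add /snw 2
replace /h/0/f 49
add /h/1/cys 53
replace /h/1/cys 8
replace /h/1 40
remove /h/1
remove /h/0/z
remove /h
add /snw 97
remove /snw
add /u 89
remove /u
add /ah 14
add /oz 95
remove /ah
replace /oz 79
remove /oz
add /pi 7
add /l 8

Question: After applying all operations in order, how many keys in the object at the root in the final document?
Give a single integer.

Answer: 2

Derivation:
After op 1 (remove /snw/1): {"h":[{"rku":78,"z":49},{"b":13,"qru":26,"r":44}],"snw":[{"o":9,"tgg":30,"tvz":50}]}
After op 2 (add /h/0/f 34): {"h":[{"f":34,"rku":78,"z":49},{"b":13,"qru":26,"r":44}],"snw":[{"o":9,"tgg":30,"tvz":50}]}
After op 3 (add /snw 2): {"h":[{"f":34,"rku":78,"z":49},{"b":13,"qru":26,"r":44}],"snw":2}
After op 4 (replace /h/0/f 49): {"h":[{"f":49,"rku":78,"z":49},{"b":13,"qru":26,"r":44}],"snw":2}
After op 5 (add /h/1/cys 53): {"h":[{"f":49,"rku":78,"z":49},{"b":13,"cys":53,"qru":26,"r":44}],"snw":2}
After op 6 (replace /h/1/cys 8): {"h":[{"f":49,"rku":78,"z":49},{"b":13,"cys":8,"qru":26,"r":44}],"snw":2}
After op 7 (replace /h/1 40): {"h":[{"f":49,"rku":78,"z":49},40],"snw":2}
After op 8 (remove /h/1): {"h":[{"f":49,"rku":78,"z":49}],"snw":2}
After op 9 (remove /h/0/z): {"h":[{"f":49,"rku":78}],"snw":2}
After op 10 (remove /h): {"snw":2}
After op 11 (add /snw 97): {"snw":97}
After op 12 (remove /snw): {}
After op 13 (add /u 89): {"u":89}
After op 14 (remove /u): {}
After op 15 (add /ah 14): {"ah":14}
After op 16 (add /oz 95): {"ah":14,"oz":95}
After op 17 (remove /ah): {"oz":95}
After op 18 (replace /oz 79): {"oz":79}
After op 19 (remove /oz): {}
After op 20 (add /pi 7): {"pi":7}
After op 21 (add /l 8): {"l":8,"pi":7}
Size at the root: 2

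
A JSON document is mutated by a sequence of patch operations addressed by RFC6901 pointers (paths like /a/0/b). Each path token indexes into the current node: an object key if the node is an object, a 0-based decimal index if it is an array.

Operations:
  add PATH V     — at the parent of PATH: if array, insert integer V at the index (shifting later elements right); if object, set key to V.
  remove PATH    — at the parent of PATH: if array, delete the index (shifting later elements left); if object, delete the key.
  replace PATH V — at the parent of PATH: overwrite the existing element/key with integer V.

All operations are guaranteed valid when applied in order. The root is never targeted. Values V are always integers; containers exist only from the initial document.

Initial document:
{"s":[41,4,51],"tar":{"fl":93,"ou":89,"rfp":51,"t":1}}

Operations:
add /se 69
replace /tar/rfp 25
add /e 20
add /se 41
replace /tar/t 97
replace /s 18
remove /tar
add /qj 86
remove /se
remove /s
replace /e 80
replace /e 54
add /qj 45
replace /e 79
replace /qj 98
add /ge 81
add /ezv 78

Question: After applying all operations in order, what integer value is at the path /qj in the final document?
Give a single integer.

Answer: 98

Derivation:
After op 1 (add /se 69): {"s":[41,4,51],"se":69,"tar":{"fl":93,"ou":89,"rfp":51,"t":1}}
After op 2 (replace /tar/rfp 25): {"s":[41,4,51],"se":69,"tar":{"fl":93,"ou":89,"rfp":25,"t":1}}
After op 3 (add /e 20): {"e":20,"s":[41,4,51],"se":69,"tar":{"fl":93,"ou":89,"rfp":25,"t":1}}
After op 4 (add /se 41): {"e":20,"s":[41,4,51],"se":41,"tar":{"fl":93,"ou":89,"rfp":25,"t":1}}
After op 5 (replace /tar/t 97): {"e":20,"s":[41,4,51],"se":41,"tar":{"fl":93,"ou":89,"rfp":25,"t":97}}
After op 6 (replace /s 18): {"e":20,"s":18,"se":41,"tar":{"fl":93,"ou":89,"rfp":25,"t":97}}
After op 7 (remove /tar): {"e":20,"s":18,"se":41}
After op 8 (add /qj 86): {"e":20,"qj":86,"s":18,"se":41}
After op 9 (remove /se): {"e":20,"qj":86,"s":18}
After op 10 (remove /s): {"e":20,"qj":86}
After op 11 (replace /e 80): {"e":80,"qj":86}
After op 12 (replace /e 54): {"e":54,"qj":86}
After op 13 (add /qj 45): {"e":54,"qj":45}
After op 14 (replace /e 79): {"e":79,"qj":45}
After op 15 (replace /qj 98): {"e":79,"qj":98}
After op 16 (add /ge 81): {"e":79,"ge":81,"qj":98}
After op 17 (add /ezv 78): {"e":79,"ezv":78,"ge":81,"qj":98}
Value at /qj: 98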